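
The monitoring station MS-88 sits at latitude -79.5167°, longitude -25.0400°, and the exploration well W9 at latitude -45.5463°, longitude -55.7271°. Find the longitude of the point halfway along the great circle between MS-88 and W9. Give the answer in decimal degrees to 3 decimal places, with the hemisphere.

Bx = cos φ₂ cos Δλ = 0.602263,  By = cos φ₂ sin Δλ = -0.357414
φₘ = atan2(sin φ₁ + sin φ₂, √((cos φ₁ + Bx)² + By²)) = -63.07800°
λₘ = λ₁ + atan2(By, cos φ₁ + Bx) = -49.54171°

49.542°W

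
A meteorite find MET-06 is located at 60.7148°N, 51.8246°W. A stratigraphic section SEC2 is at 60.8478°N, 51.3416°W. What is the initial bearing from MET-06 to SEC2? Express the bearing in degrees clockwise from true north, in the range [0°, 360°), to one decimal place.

Δλ = 0.4830°
y = sin Δλ · cos φ₂ = 0.004106
x = cos φ₁ sin φ₂ − sin φ₁ cos φ₂ cos Δλ = 0.002336
θ = atan2(y, x) = 60.3620° → 60.3620° (mod 360°)

60.4°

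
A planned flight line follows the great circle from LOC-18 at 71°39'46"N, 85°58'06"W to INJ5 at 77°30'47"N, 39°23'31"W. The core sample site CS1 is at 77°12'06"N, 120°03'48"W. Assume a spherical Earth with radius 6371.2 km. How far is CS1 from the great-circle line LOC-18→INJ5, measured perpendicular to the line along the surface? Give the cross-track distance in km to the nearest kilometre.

1162 km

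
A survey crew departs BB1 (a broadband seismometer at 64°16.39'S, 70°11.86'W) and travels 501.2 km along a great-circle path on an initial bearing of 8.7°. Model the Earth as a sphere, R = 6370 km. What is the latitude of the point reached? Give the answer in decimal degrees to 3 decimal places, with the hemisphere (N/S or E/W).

59.810°S

BB1: φ = -64.27317°, λ = -70.19767°
δ = d/R = 501.2/6370 = 0.078681 rad
φ₂ = arcsin(sin φ₁ cos δ + cos φ₁ sin δ cos θ)
   = arcsin(-0.90087·0.99691 + 0.43408·0.07860·0.98849) = -59.80976°
λ₂ = λ₁ + atan2(sin θ sin δ cos φ₁, cos δ − sin φ₁ sin φ₂) = -68.84293°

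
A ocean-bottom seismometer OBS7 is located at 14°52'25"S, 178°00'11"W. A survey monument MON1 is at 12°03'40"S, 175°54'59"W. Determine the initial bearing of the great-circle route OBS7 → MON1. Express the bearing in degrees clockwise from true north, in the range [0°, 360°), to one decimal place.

36.1°

OBS7: φ = -14.87361°, λ = -178.00306°
MON1: φ = -12.06111°, λ = -175.91639°
Δλ = 2.0867°
y = sin Δλ · cos φ₂ = 0.035607
x = cos φ₁ sin φ₂ − sin φ₁ cos φ₂ cos Δλ = 0.048901
θ = atan2(y, x) = 36.0602° → 36.0602° (mod 360°)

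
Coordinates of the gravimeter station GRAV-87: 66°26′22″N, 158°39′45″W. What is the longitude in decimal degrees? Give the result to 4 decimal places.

158° + 39′/60 + 45″/3600 = 158 + 0.65000 + 0.01250 = 158.6625°

158.6625°W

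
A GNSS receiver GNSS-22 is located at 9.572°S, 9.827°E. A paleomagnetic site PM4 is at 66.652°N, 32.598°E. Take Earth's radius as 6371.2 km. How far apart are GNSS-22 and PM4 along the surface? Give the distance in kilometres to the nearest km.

Δφ = 76.2240°,  Δλ = 22.7710°
a = sin²(Δφ/2) + cos φ₁ cos φ₂ sin²(Δλ/2) = 0.396166
c = 2·arcsin(√a) = 1.361606 rad = 78.0143°
d = R·c = 6371.2 × 1.361606 = 8675.1 km

8675 km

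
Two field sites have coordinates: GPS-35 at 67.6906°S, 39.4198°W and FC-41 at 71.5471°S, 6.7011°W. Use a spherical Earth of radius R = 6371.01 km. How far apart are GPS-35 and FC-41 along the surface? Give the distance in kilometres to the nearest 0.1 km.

1318.2 km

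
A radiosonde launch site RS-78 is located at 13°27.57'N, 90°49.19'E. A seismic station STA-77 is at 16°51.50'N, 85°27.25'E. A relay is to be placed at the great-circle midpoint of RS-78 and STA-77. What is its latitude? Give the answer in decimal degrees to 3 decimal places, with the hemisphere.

RS-78: φ = +13.45950°, λ = +90.81983°
STA-77: φ = +16.85833°, λ = +85.45417°
Bx = cos φ₂ cos Δλ = 0.952831,  By = cos φ₂ sin Δλ = -0.089493
φₘ = atan2(sin φ₁ + sin φ₂, √((cos φ₁ + Bx)² + By²)) = 15.17478°
λₘ = λ₁ + atan2(By, cos φ₁ + Bx) = 88.15858°

15.175°N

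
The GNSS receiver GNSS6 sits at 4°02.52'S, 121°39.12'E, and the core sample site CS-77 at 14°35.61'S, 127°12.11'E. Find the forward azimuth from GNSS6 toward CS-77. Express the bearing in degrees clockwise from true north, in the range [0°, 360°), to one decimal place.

GNSS6: φ = -4.04200°, λ = +121.65200°
CS-77: φ = -14.59350°, λ = +127.20183°
Δλ = 5.5498°
y = sin Δλ · cos φ₂ = 0.093591
x = cos φ₁ sin φ₂ − sin φ₁ cos φ₂ cos Δλ = -0.183439
θ = atan2(y, x) = 152.9691° → 152.9691° (mod 360°)

153.0°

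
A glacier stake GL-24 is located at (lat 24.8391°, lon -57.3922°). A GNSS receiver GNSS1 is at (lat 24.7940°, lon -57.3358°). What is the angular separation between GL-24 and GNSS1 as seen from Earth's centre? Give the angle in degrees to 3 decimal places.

0.068°

Δφ = -0.0451°,  Δλ = 0.0564°
a = sin²(Δφ/2) + cos φ₁ cos φ₂ sin²(Δλ/2) = 0.000000
c = 2·arcsin(√a) = 0.001191 rad = 0.0682°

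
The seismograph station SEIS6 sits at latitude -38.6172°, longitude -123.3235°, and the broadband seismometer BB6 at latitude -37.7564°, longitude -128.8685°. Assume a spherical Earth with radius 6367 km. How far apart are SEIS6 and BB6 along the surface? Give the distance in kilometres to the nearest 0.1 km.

Δφ = 0.8608°,  Δλ = -5.5450°
a = sin²(Δφ/2) + cos φ₁ cos φ₂ sin²(Δλ/2) = 0.001502
c = 2·arcsin(√a) = 0.077524 rad = 4.4418°
d = R·c = 6367 × 0.077524 = 493.6 km

493.6 km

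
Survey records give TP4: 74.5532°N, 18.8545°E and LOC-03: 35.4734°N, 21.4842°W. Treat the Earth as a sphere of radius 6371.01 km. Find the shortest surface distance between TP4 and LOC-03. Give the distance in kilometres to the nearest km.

Δφ = -39.0798°,  Δλ = -40.3387°
a = sin²(Δφ/2) + cos φ₁ cos φ₂ sin²(Δλ/2) = 0.137652
c = 2·arcsin(√a) = 0.760204 rad = 43.5565°
d = R·c = 6371.01 × 0.760204 = 4843.3 km

4843 km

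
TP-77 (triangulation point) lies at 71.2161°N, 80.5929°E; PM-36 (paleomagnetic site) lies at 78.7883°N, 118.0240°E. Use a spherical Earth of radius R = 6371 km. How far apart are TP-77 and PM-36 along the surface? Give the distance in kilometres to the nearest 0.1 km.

Δφ = 7.5722°,  Δλ = 37.4311°
a = sin²(Δφ/2) + cos φ₁ cos φ₂ sin²(Δλ/2) = 0.010806
c = 2·arcsin(√a) = 0.208282 rad = 11.9337°
d = R·c = 6371 × 0.208282 = 1327.0 km

1327.0 km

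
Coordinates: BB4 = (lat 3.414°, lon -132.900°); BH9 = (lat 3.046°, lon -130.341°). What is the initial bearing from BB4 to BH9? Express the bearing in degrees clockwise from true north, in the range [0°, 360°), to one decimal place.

Δλ = 2.5590°
y = sin Δλ · cos φ₂ = 0.044585
x = cos φ₁ sin φ₂ − sin φ₁ cos φ₂ cos Δλ = -0.006363
θ = atan2(y, x) = 98.1228° → 98.1228° (mod 360°)

98.1°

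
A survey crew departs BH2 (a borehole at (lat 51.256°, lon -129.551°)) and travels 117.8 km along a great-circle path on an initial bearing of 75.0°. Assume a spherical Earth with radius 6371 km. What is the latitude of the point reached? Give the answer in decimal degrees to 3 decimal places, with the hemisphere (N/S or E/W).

δ = d/R = 117.8/6371 = 0.018490 rad
φ₂ = arcsin(sin φ₁ cos δ + cos φ₁ sin δ cos θ)
   = arcsin(0.77995·0.99983 + 0.62584·0.01849·0.25882) = 51.51872°
λ₂ = λ₁ + atan2(sin θ sin δ cos φ₁, cos δ − sin φ₁ sin φ₂) = -127.90637°

51.519°N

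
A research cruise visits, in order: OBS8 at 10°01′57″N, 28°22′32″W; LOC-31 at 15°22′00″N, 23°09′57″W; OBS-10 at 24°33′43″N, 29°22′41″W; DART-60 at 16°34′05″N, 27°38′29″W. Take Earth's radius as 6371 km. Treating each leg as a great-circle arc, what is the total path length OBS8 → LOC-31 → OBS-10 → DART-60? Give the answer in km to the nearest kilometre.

OBS8: φ = +10.03250°, λ = -28.37556°
LOC-31: φ = +15.36667°, λ = -23.16583°
OBS-10: φ = +24.56194°, λ = -29.37806°
DART-60: φ = +16.56806°, λ = -27.64139°
OBS8→LOC-31: c = 0.128564 rad, d = 819.08 km
LOC-31→OBS-10: c = 0.190024 rad, d = 1210.65 km
OBS-10→DART-60: c = 0.142370 rad, d = 907.04 km
Total = 819.08 + 1210.65 + 907.04 = 2936.77 km

2937 km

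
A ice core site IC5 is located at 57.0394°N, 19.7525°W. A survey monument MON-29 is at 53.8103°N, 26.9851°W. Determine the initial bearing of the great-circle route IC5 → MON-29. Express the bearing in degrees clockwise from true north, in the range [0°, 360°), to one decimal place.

Δλ = -7.2326°
y = sin Δλ · cos φ₂ = -0.074338
x = cos φ₁ sin φ₂ − sin φ₁ cos φ₂ cos Δλ = -0.052387
θ = atan2(y, x) = -125.1728° → 234.8272° (mod 360°)

234.8°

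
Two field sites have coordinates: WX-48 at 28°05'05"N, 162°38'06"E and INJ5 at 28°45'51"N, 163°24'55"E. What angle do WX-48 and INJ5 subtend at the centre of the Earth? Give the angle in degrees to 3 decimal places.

WX-48: φ = +28.08472°, λ = +162.63500°
INJ5: φ = +28.76417°, λ = +163.41528°
Δφ = 0.6794°,  Δλ = 0.7803°
a = sin²(Δφ/2) + cos φ₁ cos φ₂ sin²(Δλ/2) = 0.000071
c = 2·arcsin(√a) = 0.016854 rad = 0.9657°

0.966°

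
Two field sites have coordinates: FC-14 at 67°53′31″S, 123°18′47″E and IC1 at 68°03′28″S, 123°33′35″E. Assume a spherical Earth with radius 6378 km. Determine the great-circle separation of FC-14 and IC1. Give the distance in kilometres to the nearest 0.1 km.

21.1 km

FC-14: φ = -67.89194°, λ = +123.31306°
IC1: φ = -68.05778°, λ = +123.55972°
Δφ = -0.1658°,  Δλ = 0.2467°
a = sin²(Δφ/2) + cos φ₁ cos φ₂ sin²(Δλ/2) = 0.000003
c = 2·arcsin(√a) = 0.003314 rad = 0.1899°
d = R·c = 6378 × 0.003314 = 21.1 km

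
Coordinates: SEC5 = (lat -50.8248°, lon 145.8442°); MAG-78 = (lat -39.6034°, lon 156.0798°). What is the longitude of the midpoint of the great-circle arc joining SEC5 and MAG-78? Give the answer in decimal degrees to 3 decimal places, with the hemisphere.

Bx = cos φ₂ cos Δλ = 0.758214,  By = cos φ₂ sin Δλ = 0.136911
φₘ = atan2(sin φ₁ + sin φ₂, √((cos φ₁ + Bx)² + By²)) = -45.32741°
λₘ = λ₁ + atan2(By, cos φ₁ + Bx) = 151.46988°

151.470°E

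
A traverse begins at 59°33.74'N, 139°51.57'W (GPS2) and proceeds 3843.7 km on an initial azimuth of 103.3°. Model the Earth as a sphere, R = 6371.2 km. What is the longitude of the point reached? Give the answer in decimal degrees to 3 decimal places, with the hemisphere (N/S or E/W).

93.671°W

GPS2: φ = +59.56233°, λ = -139.85950°
δ = d/R = 3843.7/6371.2 = 0.603293 rad
φ₂ = arcsin(sin φ₁ cos δ + cos φ₁ sin δ cos θ)
   = arcsin(0.86218·0.82347 + 0.50660·0.56736·-0.23005) = 40.08025°
λ₂ = λ₁ + atan2(sin θ sin δ cos φ₁, cos δ − sin φ₁ sin φ₂) = -93.67141°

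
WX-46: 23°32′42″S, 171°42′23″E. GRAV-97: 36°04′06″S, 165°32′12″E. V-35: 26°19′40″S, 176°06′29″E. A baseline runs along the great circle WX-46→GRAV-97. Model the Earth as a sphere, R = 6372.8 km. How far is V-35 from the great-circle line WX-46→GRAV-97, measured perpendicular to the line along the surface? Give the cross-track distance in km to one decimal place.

524.7 km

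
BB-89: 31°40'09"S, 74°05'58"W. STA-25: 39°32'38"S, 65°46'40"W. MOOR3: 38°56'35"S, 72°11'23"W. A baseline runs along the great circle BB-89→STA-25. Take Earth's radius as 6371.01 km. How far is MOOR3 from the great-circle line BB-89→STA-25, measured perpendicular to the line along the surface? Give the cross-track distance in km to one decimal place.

371.6 km

BB-89: φ = -31.66917°, λ = -74.09944°
STA-25: φ = -39.54389°, λ = -65.77778°
MOOR3: φ = -38.94306°, λ = -72.18972°
δ₁₃ = central angle BB-89→MOOR3 = 0.129825 rad  (haversine)
θ₁₃ = bearing BB-89→MOOR3 = 168.451°,  θ₁₂ = bearing BB-89→STA-25 = 141.690°
dₓₜ = R·arcsin(sin δ₁₃ · sin(θ₁₃ − θ₁₂)) = 6371.01·arcsin(0.12946·sin(26.760°)) = 371.584 km
|dₓₜ| = 371.584 km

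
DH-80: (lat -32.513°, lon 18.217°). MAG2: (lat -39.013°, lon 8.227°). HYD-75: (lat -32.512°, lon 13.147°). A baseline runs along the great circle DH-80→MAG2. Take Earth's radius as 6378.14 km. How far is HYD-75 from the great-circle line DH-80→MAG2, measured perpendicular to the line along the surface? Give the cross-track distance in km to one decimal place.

307.1 km

δ₁₃ = central angle DH-80→HYD-75 = 0.074613 rad  (haversine)
θ₁₃ = bearing DH-80→HYD-75 = 268.650°,  θ₁₂ = bearing DH-80→MAG2 = 228.433°
dₓₜ = R·arcsin(sin δ₁₃ · sin(θ₁₃ − θ₁₂)) = 6378.14·arcsin(0.07454·sin(40.217°)) = 307.111 km
|dₓₜ| = 307.111 km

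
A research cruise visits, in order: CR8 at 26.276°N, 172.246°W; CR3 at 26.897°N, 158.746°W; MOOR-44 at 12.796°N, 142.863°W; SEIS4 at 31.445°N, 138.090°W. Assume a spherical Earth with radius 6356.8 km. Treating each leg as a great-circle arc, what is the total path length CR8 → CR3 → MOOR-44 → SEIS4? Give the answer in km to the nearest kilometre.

CR8→CR3: c = 0.210884 rad, d = 1340.55 km
CR3→MOOR-44: c = 0.357811 rad, d = 2274.53 km
MOOR-44→SEIS4: c = 0.334391 rad, d = 2125.66 km
Total = 1340.55 + 2274.53 + 2125.66 = 5740.74 km

5741 km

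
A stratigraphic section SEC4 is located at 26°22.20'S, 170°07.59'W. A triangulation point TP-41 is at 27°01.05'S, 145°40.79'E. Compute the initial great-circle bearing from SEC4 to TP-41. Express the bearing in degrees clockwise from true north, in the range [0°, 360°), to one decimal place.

258.8°

SEC4: φ = -26.37000°, λ = -170.12650°
TP-41: φ = -27.01750°, λ = +145.67983°
Δλ = -44.1937°
y = sin Δλ · cos φ₂ = -0.621011
x = cos φ₁ sin φ₂ − sin φ₁ cos φ₂ cos Δλ = -0.123287
θ = atan2(y, x) = -101.2287° → 258.7713° (mod 360°)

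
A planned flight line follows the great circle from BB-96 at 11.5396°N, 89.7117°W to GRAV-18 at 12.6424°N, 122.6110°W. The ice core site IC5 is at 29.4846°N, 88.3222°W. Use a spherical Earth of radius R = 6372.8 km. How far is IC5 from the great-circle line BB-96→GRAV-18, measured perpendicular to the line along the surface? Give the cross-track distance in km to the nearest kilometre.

2000 km

δ₁₃ = central angle BB-96→IC5 = 0.314012 rad  (haversine)
θ₁₃ = bearing BB-96→IC5 = 3.919°,  θ₁₂ = bearing BB-96→GRAV-18 = 275.448°
dₓₜ = R·arcsin(sin δ₁₃ · sin(θ₁₃ − θ₁₂)) = 6372.8·arcsin(0.30888·sin(-271.530°)) = 2000.400 km
|dₓₜ| = 2000.400 km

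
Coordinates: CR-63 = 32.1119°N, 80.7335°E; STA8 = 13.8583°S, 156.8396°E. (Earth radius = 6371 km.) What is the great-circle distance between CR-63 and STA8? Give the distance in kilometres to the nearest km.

Δφ = -45.9702°,  Δλ = 76.1061°
a = sin²(Δφ/2) + cos φ₁ cos φ₂ sin²(Δλ/2) = 0.464928
c = 2·arcsin(√a) = 1.500594 rad = 85.9777°
d = R·c = 6371 × 1.500594 = 9560.3 km

9560 km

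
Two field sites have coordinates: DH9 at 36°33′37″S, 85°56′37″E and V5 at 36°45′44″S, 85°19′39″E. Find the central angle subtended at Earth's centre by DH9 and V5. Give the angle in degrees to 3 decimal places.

0.534°

DH9: φ = -36.56028°, λ = +85.94361°
V5: φ = -36.76222°, λ = +85.32750°
Δφ = -0.2019°,  Δλ = -0.6161°
a = sin²(Δφ/2) + cos φ₁ cos φ₂ sin²(Δλ/2) = 0.000022
c = 2·arcsin(√a) = 0.009318 rad = 0.5339°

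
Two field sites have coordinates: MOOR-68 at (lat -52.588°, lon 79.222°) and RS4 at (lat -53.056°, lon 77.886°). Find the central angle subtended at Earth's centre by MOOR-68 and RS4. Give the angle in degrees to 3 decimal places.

0.933°

Δφ = -0.4680°,  Δλ = -1.3360°
a = sin²(Δφ/2) + cos φ₁ cos φ₂ sin²(Δλ/2) = 0.000066
c = 2·arcsin(√a) = 0.016287 rad = 0.9332°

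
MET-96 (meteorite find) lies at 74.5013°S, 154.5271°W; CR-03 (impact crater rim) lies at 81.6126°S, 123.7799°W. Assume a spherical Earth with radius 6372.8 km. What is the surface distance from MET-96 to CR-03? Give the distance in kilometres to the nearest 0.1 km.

1035.5 km

Δφ = -7.1113°,  Δλ = 30.7472°
a = sin²(Δφ/2) + cos φ₁ cos φ₂ sin²(Δλ/2) = 0.006586
c = 2·arcsin(√a) = 0.162484 rad = 9.3096°
d = R·c = 6372.8 × 0.162484 = 1035.5 km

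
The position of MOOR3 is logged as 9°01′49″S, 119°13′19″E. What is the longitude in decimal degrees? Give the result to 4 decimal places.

119.2219°E

119° + 13′/60 + 19″/3600 = 119 + 0.21667 + 0.00528 = 119.2219°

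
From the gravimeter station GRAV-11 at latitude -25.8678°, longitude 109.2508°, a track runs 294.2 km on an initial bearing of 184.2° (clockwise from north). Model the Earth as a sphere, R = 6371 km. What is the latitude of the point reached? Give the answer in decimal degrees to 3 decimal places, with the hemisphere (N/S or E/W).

28.506°S

δ = d/R = 294.2/6371 = 0.046178 rad
φ₂ = arcsin(sin φ₁ cos δ + cos φ₁ sin δ cos θ)
   = arcsin(-0.43630·0.99893 + 0.89980·0.04616·-0.99731) = -28.50633°
λ₂ = λ₁ + atan2(sin θ sin δ cos φ₁, cos δ − sin φ₁ sin φ₂) = 109.03037°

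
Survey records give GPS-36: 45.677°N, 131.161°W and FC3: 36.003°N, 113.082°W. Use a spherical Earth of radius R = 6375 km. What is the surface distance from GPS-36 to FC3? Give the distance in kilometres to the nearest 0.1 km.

Δφ = -9.6740°,  Δλ = 18.0790°
a = sin²(Δφ/2) + cos φ₁ cos φ₂ sin²(Δλ/2) = 0.021063
c = 2·arcsin(√a) = 0.291292 rad = 16.6898°
d = R·c = 6375 × 0.291292 = 1857.0 km

1857.0 km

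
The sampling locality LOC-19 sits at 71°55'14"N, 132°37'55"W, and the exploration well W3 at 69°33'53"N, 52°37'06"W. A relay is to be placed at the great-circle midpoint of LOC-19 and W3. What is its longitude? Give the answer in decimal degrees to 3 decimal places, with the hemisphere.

89.797°W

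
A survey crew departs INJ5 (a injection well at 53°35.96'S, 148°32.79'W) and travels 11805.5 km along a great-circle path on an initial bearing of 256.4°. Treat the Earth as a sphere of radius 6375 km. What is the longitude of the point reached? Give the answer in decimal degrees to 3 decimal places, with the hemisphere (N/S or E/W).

101.100°E

INJ5: φ = -53.59933°, λ = -148.54650°
δ = d/R = 11805.5/6375 = 1.851843 rad
φ₂ = arcsin(sin φ₁ cos δ + cos φ₁ sin δ cos θ)
   = arcsin(-0.80489·-0.27736 + 0.59343·0.96077·-0.23514) = 5.11640°
λ₂ = λ₁ + atan2(sin θ sin δ cos φ₁, cos δ − sin φ₁ sin φ₂) = 101.09964°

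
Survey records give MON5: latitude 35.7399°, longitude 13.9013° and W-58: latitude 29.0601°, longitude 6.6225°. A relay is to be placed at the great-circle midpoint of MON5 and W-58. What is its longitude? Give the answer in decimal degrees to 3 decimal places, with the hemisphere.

Bx = cos φ₂ cos Δλ = 0.867067,  By = cos φ₂ sin Δλ = -0.110748
φₘ = atan2(sin φ₁ + sin φ₂, √((cos φ₁ + Bx)² + By²)) = 32.45228°
λₘ = λ₁ + atan2(By, cos φ₁ + Bx) = 10.12693°

10.127°E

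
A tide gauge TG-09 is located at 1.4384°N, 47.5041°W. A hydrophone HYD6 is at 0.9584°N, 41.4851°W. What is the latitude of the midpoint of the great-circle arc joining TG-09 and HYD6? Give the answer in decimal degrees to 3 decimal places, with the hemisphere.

Bx = cos φ₂ cos Δλ = 0.994348,  By = cos φ₂ sin Δλ = 0.104844
φₘ = atan2(sin φ₁ + sin φ₂, √((cos φ₁ + Bx)² + By²)) = 1.20005°
λₘ = λ₁ + atan2(By, cos φ₁ + Bx) = -44.49434°

1.200°N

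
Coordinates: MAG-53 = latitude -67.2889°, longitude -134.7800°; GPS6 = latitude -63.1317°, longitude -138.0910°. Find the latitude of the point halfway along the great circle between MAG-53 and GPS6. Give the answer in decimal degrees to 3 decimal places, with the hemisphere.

Bx = cos φ₂ cos Δλ = 0.451187,  By = cos φ₂ sin Δλ = -0.026102
φₘ = atan2(sin φ₁ + sin φ₂, √((cos φ₁ + Bx)² + By²)) = -65.21935°
λₘ = λ₁ + atan2(By, cos φ₁ + Bx) = -136.56563°

65.219°S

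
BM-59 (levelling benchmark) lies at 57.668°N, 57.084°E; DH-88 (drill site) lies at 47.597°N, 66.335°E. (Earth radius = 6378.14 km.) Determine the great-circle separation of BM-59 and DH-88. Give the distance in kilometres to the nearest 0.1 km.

1280.9 km

Δφ = -10.0710°,  Δλ = 9.2510°
a = sin²(Δφ/2) + cos φ₁ cos φ₂ sin²(Δλ/2) = 0.010050
c = 2·arcsin(√a) = 0.200832 rad = 11.5068°
d = R·c = 6378.14 × 0.200832 = 1280.9 km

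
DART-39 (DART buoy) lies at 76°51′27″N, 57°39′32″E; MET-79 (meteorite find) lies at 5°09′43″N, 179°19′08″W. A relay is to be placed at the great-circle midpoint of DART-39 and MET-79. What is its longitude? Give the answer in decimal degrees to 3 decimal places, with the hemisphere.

DART-39: φ = +76.85750°, λ = +57.65889°
MET-79: φ = +5.16194°, λ = -179.31889°
Bx = cos φ₂ cos Δλ = -0.542754,  By = cos φ₂ sin Δλ = 0.835059
φₘ = atan2(sin φ₁ + sin φ₂, √((cos φ₁ + Bx)² + By²)) = 49.99957°
λₘ = λ₁ + atan2(By, cos φ₁ + Bx) = 168.34916°

168.349°E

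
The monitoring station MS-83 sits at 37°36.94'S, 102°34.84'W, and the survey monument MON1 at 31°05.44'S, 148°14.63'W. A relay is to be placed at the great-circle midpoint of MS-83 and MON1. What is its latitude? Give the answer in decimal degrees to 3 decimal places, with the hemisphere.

36.558°S

MS-83: φ = -37.61567°, λ = -102.58067°
MON1: φ = -31.09067°, λ = -148.24383°
Bx = cos φ₂ cos Δλ = 0.598483,  By = cos φ₂ sin Δλ = -0.612500
φₘ = atan2(sin φ₁ + sin φ₂, √((cos φ₁ + Bx)² + By²)) = -36.55771°
λₘ = λ₁ + atan2(By, cos φ₁ + Bx) = -126.35202°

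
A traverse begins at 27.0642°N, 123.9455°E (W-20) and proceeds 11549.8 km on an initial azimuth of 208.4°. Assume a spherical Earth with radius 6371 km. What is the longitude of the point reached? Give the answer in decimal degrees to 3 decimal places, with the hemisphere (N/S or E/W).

54.712°E

δ = d/R = 11549.8/6371 = 1.812871 rad
φ₂ = arcsin(sin φ₁ cos δ + cos φ₁ sin δ cos θ)
   = arcsin(0.45499·-0.23972 + 0.89050·0.97084·-0.87965) = -60.40681°
λ₂ = λ₁ + atan2(sin θ sin δ cos φ₁, cos δ − sin φ₁ sin φ₂) = 54.71168°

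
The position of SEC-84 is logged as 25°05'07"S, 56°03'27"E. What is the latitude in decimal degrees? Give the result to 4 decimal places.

25° + 5′/60 + 7″/3600 = 25 + 0.08333 + 0.00194 = 25.0853°

25.0853°S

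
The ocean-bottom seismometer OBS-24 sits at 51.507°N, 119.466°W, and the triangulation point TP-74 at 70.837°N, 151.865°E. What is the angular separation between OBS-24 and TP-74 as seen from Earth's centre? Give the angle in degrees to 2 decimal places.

41.92°

Δφ = 19.3300°,  Δλ = -88.6690°
a = sin²(Δφ/2) + cos φ₁ cos φ₂ sin²(Δλ/2) = 0.127970
c = 2·arcsin(√a) = 0.731669 rad = 41.9215°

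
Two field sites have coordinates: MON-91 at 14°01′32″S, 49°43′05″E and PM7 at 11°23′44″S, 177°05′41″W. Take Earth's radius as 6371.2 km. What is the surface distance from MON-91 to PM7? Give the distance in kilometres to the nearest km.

14132 km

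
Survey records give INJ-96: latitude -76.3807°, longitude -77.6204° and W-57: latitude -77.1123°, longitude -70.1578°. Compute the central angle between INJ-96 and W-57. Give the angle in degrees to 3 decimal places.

Δφ = -0.7316°,  Δλ = 7.4626°
a = sin²(Δφ/2) + cos φ₁ cos φ₂ sin²(Δλ/2) = 0.000263
c = 2·arcsin(√a) = 0.032447 rad = 1.8591°

1.859°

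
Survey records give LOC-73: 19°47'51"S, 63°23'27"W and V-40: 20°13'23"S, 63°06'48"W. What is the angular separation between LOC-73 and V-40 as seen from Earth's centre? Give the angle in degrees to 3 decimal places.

0.499°

LOC-73: φ = -19.79750°, λ = -63.39083°
V-40: φ = -20.22306°, λ = -63.11333°
Δφ = -0.4256°,  Δλ = 0.2775°
a = sin²(Δφ/2) + cos φ₁ cos φ₂ sin²(Δλ/2) = 0.000019
c = 2·arcsin(√a) = 0.008711 rad = 0.4991°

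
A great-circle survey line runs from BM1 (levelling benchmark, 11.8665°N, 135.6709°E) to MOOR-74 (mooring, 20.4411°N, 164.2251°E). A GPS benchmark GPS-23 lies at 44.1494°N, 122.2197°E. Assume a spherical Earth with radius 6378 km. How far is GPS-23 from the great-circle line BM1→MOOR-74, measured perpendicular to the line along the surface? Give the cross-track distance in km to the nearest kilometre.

δ₁₃ = central angle BM1→GPS-23 = 0.598540 rad  (haversine)
θ₁₃ = bearing BM1→GPS-23 = 342.768°,  θ₁₂ = bearing BM1→MOOR-74 = 68.933°
dₓₜ = R·arcsin(sin δ₁₃ · sin(θ₁₃ − θ₁₂)) = 6378·arcsin(0.56344·sin(273.836°)) = -3807.750 km
|dₓₜ| = 3807.750 km

3808 km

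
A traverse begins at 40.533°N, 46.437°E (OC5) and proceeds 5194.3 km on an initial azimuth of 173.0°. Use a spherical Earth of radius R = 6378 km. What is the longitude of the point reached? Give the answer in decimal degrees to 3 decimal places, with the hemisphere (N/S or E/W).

δ = d/R = 5194.3/6378 = 0.814409 rad
φ₂ = arcsin(sin φ₁ cos δ + cos φ₁ sin δ cos θ)
   = arcsin(0.64989·0.68630 + 0.76003·0.72732·-0.99255) = -5.89181°
λ₂ = λ₁ + atan2(sin θ sin δ cos φ₁, cos δ − sin φ₁ sin φ₂) = 51.54934°

51.549°E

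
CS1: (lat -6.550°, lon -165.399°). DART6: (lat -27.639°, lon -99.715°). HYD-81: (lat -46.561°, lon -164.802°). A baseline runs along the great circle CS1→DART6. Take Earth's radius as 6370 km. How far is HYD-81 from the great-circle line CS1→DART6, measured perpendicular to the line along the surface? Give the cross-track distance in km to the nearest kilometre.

3842 km

δ₁₃ = central angle CS1→HYD-81 = 0.698381 rad  (haversine)
θ₁₃ = bearing CS1→HYD-81 = 179.362°,  θ₁₂ = bearing CS1→DART6 = 117.445°
dₓₜ = R·arcsin(sin δ₁₃ · sin(θ₁₃ − θ₁₂)) = 6370·arcsin(0.64298·sin(61.917°)) = 3842.372 km
|dₓₜ| = 3842.372 km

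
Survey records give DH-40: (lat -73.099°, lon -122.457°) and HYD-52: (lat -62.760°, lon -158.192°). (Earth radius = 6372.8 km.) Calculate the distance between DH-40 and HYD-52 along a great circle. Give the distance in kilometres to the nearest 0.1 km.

Δφ = 10.3390°,  Δλ = -35.7350°
a = sin²(Δφ/2) + cos φ₁ cos φ₂ sin²(Δλ/2) = 0.020645
c = 2·arcsin(√a) = 0.288365 rad = 16.5221°
d = R·c = 6372.8 × 0.288365 = 1837.7 km

1837.7 km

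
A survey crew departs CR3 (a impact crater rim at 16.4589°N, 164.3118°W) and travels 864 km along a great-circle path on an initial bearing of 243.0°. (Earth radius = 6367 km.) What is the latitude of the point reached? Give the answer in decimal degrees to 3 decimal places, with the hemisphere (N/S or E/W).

δ = d/R = 864/6367 = 0.135700 rad
φ₂ = arcsin(sin φ₁ cos δ + cos φ₁ sin δ cos θ)
   = arcsin(0.28333·0.99081 + 0.95902·0.13528·-0.45399) = 12.81607°
λ₂ = λ₁ + atan2(sin θ sin δ cos φ₁, cos δ − sin φ₁ sin φ₂) = -171.41277°

12.816°N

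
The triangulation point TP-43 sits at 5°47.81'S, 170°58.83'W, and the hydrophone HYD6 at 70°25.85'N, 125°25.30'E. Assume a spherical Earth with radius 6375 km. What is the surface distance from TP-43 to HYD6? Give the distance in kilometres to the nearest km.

TP-43: φ = -5.79683°, λ = -170.98050°
HYD6: φ = +70.43083°, λ = +125.42167°
Δφ = 76.2277°,  Δλ = -63.5978°
a = sin²(Δφ/2) + cos φ₁ cos φ₂ sin²(Δλ/2) = 0.473495
c = 2·arcsin(√a) = 1.517761 rad = 86.9613°
d = R·c = 6375 × 1.517761 = 9675.7 km

9676 km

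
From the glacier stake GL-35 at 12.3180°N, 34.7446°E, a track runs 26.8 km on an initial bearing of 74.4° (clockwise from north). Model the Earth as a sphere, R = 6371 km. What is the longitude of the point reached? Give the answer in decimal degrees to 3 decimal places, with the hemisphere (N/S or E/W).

34.982°E

δ = d/R = 26.8/6371 = 0.004207 rad
φ₂ = arcsin(sin φ₁ cos δ + cos φ₁ sin δ cos θ)
   = arcsin(0.21334·0.99999 + 0.97698·0.00421·0.26892) = 12.38271°
λ₂ = λ₁ + atan2(sin θ sin δ cos φ₁, cos δ − sin φ₁ sin φ₂) = 34.98227°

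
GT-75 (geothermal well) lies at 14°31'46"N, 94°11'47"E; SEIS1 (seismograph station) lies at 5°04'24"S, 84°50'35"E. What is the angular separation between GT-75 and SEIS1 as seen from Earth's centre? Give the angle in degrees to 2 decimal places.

21.69°

GT-75: φ = +14.52944°, λ = +94.19639°
SEIS1: φ = -5.07333°, λ = +84.84306°
Δφ = -19.6028°,  Δλ = -9.3533°
a = sin²(Δφ/2) + cos φ₁ cos φ₂ sin²(Δλ/2) = 0.035389
c = 2·arcsin(√a) = 0.378495 rad = 21.6862°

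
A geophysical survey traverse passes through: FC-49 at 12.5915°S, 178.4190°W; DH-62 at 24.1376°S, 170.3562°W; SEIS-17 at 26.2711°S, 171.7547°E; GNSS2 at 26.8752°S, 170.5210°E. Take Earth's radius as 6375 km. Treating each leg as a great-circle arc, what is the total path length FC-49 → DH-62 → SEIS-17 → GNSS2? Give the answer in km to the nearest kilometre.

3495 km

FC-49→DH-62: c = 0.241584 rad, d = 1540.10 km
DH-62→SEIS-17: c = 0.284707 rad, d = 1815.01 km
SEIS-17→GNSS2: c = 0.021955 rad, d = 139.96 km
Total = 1540.10 + 1815.01 + 139.96 = 3495.07 km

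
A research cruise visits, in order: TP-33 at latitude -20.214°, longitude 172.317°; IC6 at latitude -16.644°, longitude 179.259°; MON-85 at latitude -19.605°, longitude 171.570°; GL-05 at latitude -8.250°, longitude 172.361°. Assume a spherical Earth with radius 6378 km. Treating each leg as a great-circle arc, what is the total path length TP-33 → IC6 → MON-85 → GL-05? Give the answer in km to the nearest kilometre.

2978 km

TP-33→IC6: c = 0.130721 rad, d = 833.74 km
IC6→MON-85: c = 0.137586 rad, d = 877.53 km
MON-85→GL-05: c = 0.198633 rad, d = 1266.88 km
Total = 833.74 + 877.53 + 1266.88 = 2978.14 km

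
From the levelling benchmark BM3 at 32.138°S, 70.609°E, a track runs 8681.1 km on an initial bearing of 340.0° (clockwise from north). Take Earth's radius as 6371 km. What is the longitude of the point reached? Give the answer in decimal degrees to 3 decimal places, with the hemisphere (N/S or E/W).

43.866°E

δ = d/R = 8681.1/6371 = 1.362596 rad
φ₂ = arcsin(sin φ₁ cos δ + cos φ₁ sin δ cos θ)
   = arcsin(-0.53196·0.20670 + 0.84677·0.97840·0.93969) = 41.95629°
λ₂ = λ₁ + atan2(sin θ sin δ cos φ₁, cos δ − sin φ₁ sin φ₂) = 43.86624°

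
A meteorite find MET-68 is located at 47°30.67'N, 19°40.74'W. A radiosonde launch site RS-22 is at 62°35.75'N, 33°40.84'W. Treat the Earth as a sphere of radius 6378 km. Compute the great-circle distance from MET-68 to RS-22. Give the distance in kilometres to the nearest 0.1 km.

MET-68: φ = +47.51117°, λ = -19.67900°
RS-22: φ = +62.59583°, λ = -33.68067°
Δφ = 15.0847°,  Δλ = -14.0017°
a = sin²(Δφ/2) + cos φ₁ cos φ₂ sin²(Δλ/2) = 0.021847
c = 2·arcsin(√a) = 0.296703 rad = 16.9998°
d = R·c = 6378 × 0.296703 = 1892.4 km

1892.4 km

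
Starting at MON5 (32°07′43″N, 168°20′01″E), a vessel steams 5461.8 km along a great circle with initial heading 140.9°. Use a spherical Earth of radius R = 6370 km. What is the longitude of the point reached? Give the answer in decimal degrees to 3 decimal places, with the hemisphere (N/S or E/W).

162.833°W

MON5: φ = +32.12861°, λ = +168.33361°
δ = d/R = 5461.8/6370 = 0.857425 rad
φ₂ = arcsin(sin φ₁ cos δ + cos φ₁ sin δ cos θ)
   = arcsin(0.53182·0.65439 + 0.84686·0.75616·-0.77605) = -8.56502°
λ₂ = λ₁ + atan2(sin θ sin δ cos φ₁, cos δ − sin φ₁ sin φ₂) = -162.83259°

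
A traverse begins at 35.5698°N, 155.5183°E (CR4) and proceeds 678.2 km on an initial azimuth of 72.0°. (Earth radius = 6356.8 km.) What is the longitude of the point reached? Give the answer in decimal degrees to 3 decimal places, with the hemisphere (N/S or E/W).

δ = d/R = 678.2/6356.8 = 0.106689 rad
φ₂ = arcsin(sin φ₁ cos δ + cos φ₁ sin δ cos θ)
   = arcsin(0.58169·0.99431 + 0.81341·0.10649·0.30902) = 37.23985°
λ₂ = λ₁ + atan2(sin θ sin δ cos φ₁, cos δ − sin φ₁ sin φ₂) = 162.82682°

162.827°E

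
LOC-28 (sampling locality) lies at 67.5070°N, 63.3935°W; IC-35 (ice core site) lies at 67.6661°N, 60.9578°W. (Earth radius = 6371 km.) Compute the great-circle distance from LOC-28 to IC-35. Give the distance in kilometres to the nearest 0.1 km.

104.8 km

Δφ = 0.1591°,  Δλ = 2.4357°
a = sin²(Δφ/2) + cos φ₁ cos φ₂ sin²(Δλ/2) = 0.000068
c = 2·arcsin(√a) = 0.016444 rad = 0.9422°
d = R·c = 6371 × 0.016444 = 104.8 km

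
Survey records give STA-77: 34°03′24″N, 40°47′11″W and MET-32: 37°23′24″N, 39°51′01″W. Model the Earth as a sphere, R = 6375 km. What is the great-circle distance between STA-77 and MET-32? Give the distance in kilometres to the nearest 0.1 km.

380.4 km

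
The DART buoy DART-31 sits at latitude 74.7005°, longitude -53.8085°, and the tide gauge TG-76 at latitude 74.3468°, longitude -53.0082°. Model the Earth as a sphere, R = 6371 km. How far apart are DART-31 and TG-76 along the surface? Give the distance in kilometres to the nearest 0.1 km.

45.9 km

Δφ = -0.3537°,  Δλ = 0.8003°
a = sin²(Δφ/2) + cos φ₁ cos φ₂ sin²(Δλ/2) = 0.000013
c = 2·arcsin(√a) = 0.007211 rad = 0.4132°
d = R·c = 6371 × 0.007211 = 45.9 km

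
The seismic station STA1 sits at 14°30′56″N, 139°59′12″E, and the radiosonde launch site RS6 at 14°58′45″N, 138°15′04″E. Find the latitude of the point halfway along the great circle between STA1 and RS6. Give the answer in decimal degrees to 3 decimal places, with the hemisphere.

STA1: φ = +14.51556°, λ = +139.98667°
RS6: φ = +14.97917°, λ = +138.25111°
Bx = cos φ₂ cos Δλ = 0.965577,  By = cos φ₂ sin Δλ = -0.029257
φₘ = atan2(sin φ₁ + sin φ₂, √((cos φ₁ + Bx)² + By²)) = 14.74898°
λₘ = λ₁ + atan2(By, cos φ₁ + Bx) = 139.11981°

14.749°N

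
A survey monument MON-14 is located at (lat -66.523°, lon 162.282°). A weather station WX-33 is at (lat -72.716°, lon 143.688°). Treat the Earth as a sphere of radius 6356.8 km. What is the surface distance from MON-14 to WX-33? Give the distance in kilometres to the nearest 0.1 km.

Δφ = -6.1930°,  Δλ = -18.5940°
a = sin²(Δφ/2) + cos φ₁ cos φ₂ sin²(Δλ/2) = 0.006007
c = 2·arcsin(√a) = 0.155166 rad = 8.8904°
d = R·c = 6356.8 × 0.155166 = 986.4 km

986.4 km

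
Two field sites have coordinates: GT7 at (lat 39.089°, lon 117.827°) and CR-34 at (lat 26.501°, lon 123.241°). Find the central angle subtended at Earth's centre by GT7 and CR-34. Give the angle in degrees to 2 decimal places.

13.38°

Δφ = -12.5880°,  Δλ = 5.4140°
a = sin²(Δφ/2) + cos φ₁ cos φ₂ sin²(Δλ/2) = 0.013568
c = 2·arcsin(√a) = 0.233495 rad = 13.3783°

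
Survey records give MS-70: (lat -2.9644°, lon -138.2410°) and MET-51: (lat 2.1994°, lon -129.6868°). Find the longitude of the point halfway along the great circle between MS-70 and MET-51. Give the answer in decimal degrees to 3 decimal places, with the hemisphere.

133.963°W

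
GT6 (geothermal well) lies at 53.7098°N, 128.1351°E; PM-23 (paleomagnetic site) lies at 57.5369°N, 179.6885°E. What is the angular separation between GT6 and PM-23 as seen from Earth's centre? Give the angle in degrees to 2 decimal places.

28.64°

Δφ = 3.8271°,  Δλ = 51.5534°
a = sin²(Δφ/2) + cos φ₁ cos φ₂ sin²(Δλ/2) = 0.061193
c = 2·arcsin(√a) = 0.499935 rad = 28.6442°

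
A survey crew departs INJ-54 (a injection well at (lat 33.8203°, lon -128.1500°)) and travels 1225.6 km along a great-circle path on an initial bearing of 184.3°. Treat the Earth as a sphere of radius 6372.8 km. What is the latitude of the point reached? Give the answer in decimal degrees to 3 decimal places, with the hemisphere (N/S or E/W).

22.829°N

δ = d/R = 1225.6/6372.8 = 0.192317 rad
φ₂ = arcsin(sin φ₁ cos δ + cos φ₁ sin δ cos θ)
   = arcsin(0.55659·0.98156 + 0.83079·0.19113·-0.99719) = 22.82911°
λ₂ = λ₁ + atan2(sin θ sin δ cos φ₁, cos δ − sin φ₁ sin φ₂) = -129.04093°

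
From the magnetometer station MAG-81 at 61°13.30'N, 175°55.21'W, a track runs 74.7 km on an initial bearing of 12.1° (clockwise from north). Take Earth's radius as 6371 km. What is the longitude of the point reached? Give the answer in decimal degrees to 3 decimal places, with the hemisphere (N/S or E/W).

MAG-81: φ = +61.22167°, λ = -175.92017°
δ = d/R = 74.7/6371 = 0.011725 rad
φ₂ = arcsin(sin φ₁ cos δ + cos φ₁ sin δ cos θ)
   = arcsin(0.87649·0.99993 + 0.48142·0.01172·0.97778) = 61.87821°
λ₂ = λ₁ + atan2(sin θ sin δ cos φ₁, cos δ − sin φ₁ sin φ₂) = -175.62141°

175.621°W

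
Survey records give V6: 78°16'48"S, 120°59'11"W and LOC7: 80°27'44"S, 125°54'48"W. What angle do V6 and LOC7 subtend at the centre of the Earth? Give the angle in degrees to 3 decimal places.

2.362°

V6: φ = -78.28000°, λ = -120.98639°
LOC7: φ = -80.46222°, λ = -125.91333°
Δφ = -2.1822°,  Δλ = -4.9269°
a = sin²(Δφ/2) + cos φ₁ cos φ₂ sin²(Δλ/2) = 0.000425
c = 2·arcsin(√a) = 0.041224 rad = 2.3620°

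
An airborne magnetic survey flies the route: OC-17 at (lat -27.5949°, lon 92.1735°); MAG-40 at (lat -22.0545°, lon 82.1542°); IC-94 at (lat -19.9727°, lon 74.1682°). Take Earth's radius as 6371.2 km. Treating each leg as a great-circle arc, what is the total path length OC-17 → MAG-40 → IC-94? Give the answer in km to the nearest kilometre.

2044 km

OC-17→MAG-40: c = 0.185732 rad, d = 1183.33 km
MAG-40→IC-94: c = 0.135067 rad, d = 860.54 km
Total = 1183.33 + 860.54 = 2043.87 km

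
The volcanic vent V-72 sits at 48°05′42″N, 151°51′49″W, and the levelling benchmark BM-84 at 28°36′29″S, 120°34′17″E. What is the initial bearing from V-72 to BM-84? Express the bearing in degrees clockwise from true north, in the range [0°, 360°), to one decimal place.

248.4°

V-72: φ = +48.09500°, λ = -151.86361°
BM-84: φ = -28.60806°, λ = +120.57139°
Δλ = -87.5650°
y = sin Δλ · cos φ₂ = -0.877123
x = cos φ₁ sin φ₂ − sin φ₁ cos φ₂ cos Δλ = -0.347560
θ = atan2(y, x) = -111.6159° → 248.3841° (mod 360°)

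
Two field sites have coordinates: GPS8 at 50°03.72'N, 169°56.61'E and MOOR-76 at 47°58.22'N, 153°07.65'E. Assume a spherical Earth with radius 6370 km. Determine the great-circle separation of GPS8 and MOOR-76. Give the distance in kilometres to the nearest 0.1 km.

1245.2 km

GPS8: φ = +50.06200°, λ = +169.94350°
MOOR-76: φ = +47.97033°, λ = +153.12750°
Δφ = -2.0917°,  Δλ = -16.8160°
a = sin²(Δφ/2) + cos φ₁ cos φ₂ sin²(Δλ/2) = 0.009523
c = 2·arcsin(√a) = 0.195478 rad = 11.2001°
d = R·c = 6370 × 0.195478 = 1245.2 km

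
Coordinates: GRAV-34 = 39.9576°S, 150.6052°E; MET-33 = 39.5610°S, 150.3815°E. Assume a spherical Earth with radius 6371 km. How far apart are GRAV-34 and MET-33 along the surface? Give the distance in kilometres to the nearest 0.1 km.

Δφ = 0.3966°,  Δλ = -0.2237°
a = sin²(Δφ/2) + cos φ₁ cos φ₂ sin²(Δλ/2) = 0.000014
c = 2·arcsin(√a) = 0.007545 rad = 0.4323°
d = R·c = 6371 × 0.007545 = 48.1 km

48.1 km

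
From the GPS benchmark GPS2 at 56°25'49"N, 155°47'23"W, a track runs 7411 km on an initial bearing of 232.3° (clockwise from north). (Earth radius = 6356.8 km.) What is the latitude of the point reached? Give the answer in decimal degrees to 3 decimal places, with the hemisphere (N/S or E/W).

1.001°N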